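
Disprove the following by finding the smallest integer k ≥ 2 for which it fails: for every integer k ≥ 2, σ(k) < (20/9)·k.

k = 12

Check each integer k ≥ 2 in order until the claim fails.
For k = 2, 3, 4, 5, 6, 7, 8, 9, 10, 11 the conclusion holds.
k = 12: σ(12) = 28; 28 ≥ 80/3.
Thus k = 12 disproves the claim, and no smaller k works.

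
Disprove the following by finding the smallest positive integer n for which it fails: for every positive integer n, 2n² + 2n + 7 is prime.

n = 6

Check each positive integer n in order until 2n² + 2n + 7 is not prime.
n = 1: 2n² + 2n + 7 = 11, prime.
n = 2: 2n² + 2n + 7 = 19, prime.
n = 3: 2n² + 2n + 7 = 31, prime.
n = 4: 2n² + 2n + 7 = 47, prime.
n = 5: 2n² + 2n + 7 = 67, prime.
n = 6: 2n² + 2n + 7 = 91 = 7 × 13, composite.
Thus n = 6 disproves the claim, and no smaller n works.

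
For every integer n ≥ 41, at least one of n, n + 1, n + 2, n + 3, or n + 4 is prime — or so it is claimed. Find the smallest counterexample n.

n = 48

We need the least integer n ≥ 41 for which n, n + 1, n + 2, n + 3, n + 4 are all composite.
n = 41: 41 is prime.
n = 42: 43 is prime.
n = 43: 43 is prime.
n = 44: 47 is prime.
n = 45: 47 is prime.
n = 46: 47 is prime.
n = 47: 47 is prime.
n = 48: 48 = 2 × 24; 49 = 7 × 7; 50 = 2 × 25; 51 = 3 × 17; 52 = 2 × 26 — all composite.
So n = 48 is the smallest counterexample.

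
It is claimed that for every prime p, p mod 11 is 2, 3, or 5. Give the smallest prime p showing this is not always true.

p = 7

We need the least prime p for which the claim fails.
For p = 2, 3, 5 the conclusion holds.
p = 7: 7 mod 11 = 7 — not in {2, 3, 5}.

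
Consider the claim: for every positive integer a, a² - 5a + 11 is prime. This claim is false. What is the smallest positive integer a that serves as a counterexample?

a = 7

Check each positive integer a in order until a² - 5a + 11 is not prime.
The first 6 eligible values, up to a = 6, all satisfy the conclusion.
a = 7: a² - 5a + 11 = 25 = 5 × 5, composite.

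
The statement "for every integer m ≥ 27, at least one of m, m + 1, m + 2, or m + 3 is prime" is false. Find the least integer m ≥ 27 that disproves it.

m = 32

Check each integer m ≥ 27 in order until m, m + 1, m + 2, m + 3 are all composite.
For m = 27, 28, 29, 30, 31 the conclusion holds.
m = 32: 32 = 2 × 16; 33 = 3 × 11; 34 = 2 × 17; 35 = 5 × 7 — all composite.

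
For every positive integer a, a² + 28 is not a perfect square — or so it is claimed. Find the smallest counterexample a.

a = 6

For a = 1, 2, 3, 4, 5 the conclusion holds.
a = 6: 6² + 28 = 64 = 8², a perfect square.
Hence a = 6 is a counterexample.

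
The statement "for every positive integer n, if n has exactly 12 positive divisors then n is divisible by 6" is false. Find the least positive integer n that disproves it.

A counterexample is any positive integer n such that n has exactly 12 positive divisors but n is not divisible by 6; we check each in order.
The first 8 eligible values, up to n = 132, all satisfy the conclusion.
n = 140: τ(140) = 12; 140 mod 6 = 2.

n = 140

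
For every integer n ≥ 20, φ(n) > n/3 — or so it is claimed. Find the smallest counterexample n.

n = 24

For n = 20, 21, 22, 23 the conclusion holds.
n = 24: φ(24) = 8 and 24/3 = 8, so φ(24) ≤ 24/3.
Hence n = 24 is a counterexample.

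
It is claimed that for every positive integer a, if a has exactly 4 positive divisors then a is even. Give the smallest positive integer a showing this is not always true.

a = 15

For a = 6, 8, 10, 14 the conclusion holds.
a = 15: divisors of 15: 1, 3, 5, 15; 15 is odd.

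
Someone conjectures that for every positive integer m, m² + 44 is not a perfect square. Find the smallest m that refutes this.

We need the least positive integer m for which m² + 44 is a perfect square.
The first 9 eligible values, up to m = 9, all satisfy the conclusion.
m = 10: 10² + 44 = 144 = 12², a perfect square.
So m = 10 is the smallest counterexample.

m = 10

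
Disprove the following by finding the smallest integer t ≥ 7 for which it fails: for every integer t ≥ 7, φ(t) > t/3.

Check each integer t ≥ 7 in order until the claim fails.
The first 5 eligible values, up to t = 11, all satisfy the conclusion.
t = 12: φ(12) = 4 and 12/3 = 4, so φ(12) ≤ 12/3.
Hence t = 12 is a counterexample.

t = 12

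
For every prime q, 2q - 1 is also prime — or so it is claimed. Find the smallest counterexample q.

q = 5

For q = 2, 3 the conclusion holds.
q = 5: 2q - 1 = 9 = 3 × 3, not prime.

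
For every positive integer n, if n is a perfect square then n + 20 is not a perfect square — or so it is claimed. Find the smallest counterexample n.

n = 16

A counterexample is any positive integer n such that n is a perfect square but n + 20 is a perfect square; we check each in order.
n = 1: 1 + 20 = 21, not a perfect square.
n = 4: 4 + 20 = 24, not a perfect square.
n = 9: 9 + 20 = 29, not a perfect square.
n = 16: 16 = 4² and 16 + 20 = 36 = 6².
Thus n = 16 disproves the claim, and no smaller n works.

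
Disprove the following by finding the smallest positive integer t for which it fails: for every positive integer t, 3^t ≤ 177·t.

Check each positive integer t in order until 3^t > 177·t.
t = 1: 3^t = 3 and 177·t = 177, so 3 ≤ 177.
t = 2: 3^t = 9 and 177·t = 354, so 9 ≤ 354.
t = 3: 3^t = 27 and 177·t = 531, so 27 ≤ 531.
t = 4: 3^t = 81 and 177·t = 708, so 81 ≤ 708.
t = 5: 3^t = 243 and 177·t = 885, so 243 ≤ 885.
t = 6: 3^t = 729 and 177·t = 1062, so 729 ≤ 1062.
t = 7: 3^t = 2187 and 177·t = 1239, so 2187 > 1239.
Hence t = 7 is a counterexample.

t = 7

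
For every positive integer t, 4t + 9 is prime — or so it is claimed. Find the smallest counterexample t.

t = 1: 4t + 9 = 13, prime.
t = 2: 4t + 9 = 17, prime.
t = 3: 4t + 9 = 21 = 3 × 7, composite.
So t = 3 is the smallest counterexample.

t = 3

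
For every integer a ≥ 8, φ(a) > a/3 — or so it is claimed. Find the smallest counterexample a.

We need the least integer a ≥ 8 for which the claim fails.
The first 4 eligible values, up to a = 11, all satisfy the conclusion.
a = 12: φ(12) = 4 and 12/3 = 4, so φ(12) ≤ 12/3.
So a = 12 is the smallest counterexample.

a = 12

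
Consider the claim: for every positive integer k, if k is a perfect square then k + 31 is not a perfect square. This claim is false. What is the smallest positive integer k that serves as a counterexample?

For k = 1, 4, 9, 16, …, 144, 169, 196 the conclusion holds.
k = 225: 225 = 15² and 225 + 31 = 256 = 16².
Thus k = 225 disproves the claim, and no smaller k works.

k = 225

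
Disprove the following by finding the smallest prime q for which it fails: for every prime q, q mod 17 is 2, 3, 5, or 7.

We need the least prime q for which the claim fails.
q = 2: 2 mod 17 = 2.
q = 3: 3 mod 17 = 3.
q = 5: 5 mod 17 = 5.
q = 7: 7 mod 17 = 7.
q = 11: 11 mod 17 = 11 — not in {2, 3, 5, 7}.

q = 11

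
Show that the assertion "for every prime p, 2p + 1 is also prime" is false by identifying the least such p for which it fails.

p = 7

Check each prime p in order until 2p + 1 is not prime.
p = 2: 2p + 1 = 5, prime.
p = 3: 2p + 1 = 7, prime.
p = 5: 2p + 1 = 11, prime.
p = 7: 2p + 1 = 15 = 3 × 5, not prime.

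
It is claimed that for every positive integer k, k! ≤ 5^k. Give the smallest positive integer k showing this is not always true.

A counterexample is any positive integer k such that k! > 5^k; we check each in order.
For k = 1, 2, 3, 4, …, 9, 10, 11 the conclusion holds.
k = 12: k! = 479001600 and 5^k = 244140625, so 479001600 > 244140625.

k = 12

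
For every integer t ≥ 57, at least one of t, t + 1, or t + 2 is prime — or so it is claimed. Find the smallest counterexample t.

Check each integer t ≥ 57 in order until t, t + 1, t + 2 are all composite.
The first 5 eligible values, up to t = 61, all satisfy the conclusion.
t = 62: 62 = 2 × 31; 63 = 3 × 21; 64 = 2 × 32 — all composite.
Thus t = 62 disproves the claim, and no smaller t works.

t = 62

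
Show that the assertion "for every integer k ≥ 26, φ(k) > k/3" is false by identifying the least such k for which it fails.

For k = 26, 27, 28, 29 the conclusion holds.
k = 30: φ(30) = 8 and 30/3 = 10, so φ(30) ≤ 30/3.

k = 30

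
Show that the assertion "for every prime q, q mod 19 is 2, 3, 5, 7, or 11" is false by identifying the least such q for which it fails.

Check each prime q in order until the claim fails.
The first 5 eligible values, up to q = 11, all satisfy the conclusion.
q = 13: 13 mod 19 = 13 — not in {2, 3, 5, 7, 11}.
Hence q = 13 is a counterexample.

q = 13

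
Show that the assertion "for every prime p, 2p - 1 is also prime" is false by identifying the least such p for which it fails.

p = 5

A counterexample is any prime p such that 2p - 1 is not prime; we check each in order.
For p = 2, 3 the conclusion holds.
p = 5: 2p - 1 = 9 = 3 × 3, not prime.
So p = 5 is the smallest counterexample.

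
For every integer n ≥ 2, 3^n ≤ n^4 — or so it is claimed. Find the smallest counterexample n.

n = 2: 3^n = 9 and n^4 = 16, so 9 ≤ 16.
n = 3: 3^n = 27 and n^4 = 81, so 27 ≤ 81.
n = 4: 3^n = 81 and n^4 = 256, so 81 ≤ 256.
n = 5: 3^n = 243 and n^4 = 625, so 243 ≤ 625.
n = 6: 3^n = 729 and n^4 = 1296, so 729 ≤ 1296.
n = 7: 3^n = 2187 and n^4 = 2401, so 2187 ≤ 2401.
n = 8: 3^n = 6561 and n^4 = 4096, so 6561 > 4096.

n = 8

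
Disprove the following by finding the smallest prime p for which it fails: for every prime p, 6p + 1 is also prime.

p = 19

p = 2: 6p + 1 = 13, prime.
p = 3: 6p + 1 = 19, prime.
p = 5: 6p + 1 = 31, prime.
p = 7: 6p + 1 = 43, prime.
p = 11: 6p + 1 = 67, prime.
p = 13: 6p + 1 = 79, prime.
p = 17: 6p + 1 = 103, prime.
p = 19: 6p + 1 = 115 = 5 × 23, not prime.
So p = 19 is the smallest counterexample.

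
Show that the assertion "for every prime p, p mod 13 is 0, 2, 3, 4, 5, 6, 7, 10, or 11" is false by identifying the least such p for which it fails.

p = 47

The first 14 eligible values, up to p = 43, all satisfy the conclusion.
p = 47: 47 mod 13 = 8 — not in {0, 2, 3, 4, 5, 6, 7, 10, 11}.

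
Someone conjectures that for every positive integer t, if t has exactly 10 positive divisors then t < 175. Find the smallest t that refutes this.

t = 176

t = 48: τ(48) = 10; 48 < 175.
t = 80: τ(80) = 10; 80 < 175.
t = 112: τ(112) = 10; 112 < 175.
t = 162: τ(162) = 10; 162 < 175.
t = 176: τ(176) = 10; 176 ≥ 175.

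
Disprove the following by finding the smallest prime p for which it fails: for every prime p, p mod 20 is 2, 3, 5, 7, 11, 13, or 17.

p = 19

A counterexample is any prime p such that the claim fails; we check each in order.
The first 7 eligible values, up to p = 17, all satisfy the conclusion.
p = 19: 19 mod 20 = 19 — not in {2, 3, 5, 7, 11, 13, 17}.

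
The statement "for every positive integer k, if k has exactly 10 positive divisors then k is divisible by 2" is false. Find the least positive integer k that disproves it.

k = 405

The first 9 eligible values, up to k = 368, all satisfy the conclusion.
k = 405: τ(405) = 10; 405 mod 2 = 1.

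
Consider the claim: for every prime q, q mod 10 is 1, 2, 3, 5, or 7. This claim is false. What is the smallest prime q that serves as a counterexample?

We need the least prime q for which the claim fails.
The first 7 eligible values, up to q = 17, all satisfy the conclusion.
q = 19: 19 mod 10 = 9 — not in {1, 2, 3, 5, 7}.
Thus q = 19 disproves the claim, and no smaller q works.

q = 19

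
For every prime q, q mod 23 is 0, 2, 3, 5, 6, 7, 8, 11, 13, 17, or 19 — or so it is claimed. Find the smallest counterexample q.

q = 37

A counterexample is any prime q such that the claim fails; we check each in order.
For q = 2, 3, 5, 7, …, 23, 29, 31 the conclusion holds.
q = 37: 37 mod 23 = 14 — not in {0, 2, 3, 5, 6, 7, 8, 11, 13, 17, 19}.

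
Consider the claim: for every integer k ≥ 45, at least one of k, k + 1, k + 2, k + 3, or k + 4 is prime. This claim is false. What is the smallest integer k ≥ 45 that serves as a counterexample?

We need the least integer k ≥ 45 for which k, k + 1, k + 2, k + 3, k + 4 are all composite.
k = 45: 47 is prime.
k = 46: 47 is prime.
k = 47: 47 is prime.
k = 48: 48 = 2 × 24; 49 = 7 × 7; 50 = 2 × 25; 51 = 3 × 17; 52 = 2 × 26 — all composite.
Hence k = 48 is a counterexample.

k = 48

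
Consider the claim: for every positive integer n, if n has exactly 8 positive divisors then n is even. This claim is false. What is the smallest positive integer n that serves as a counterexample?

n = 105

We need the least positive integer n for which n has exactly 8 positive divisors but n is odd.
For n = 24, 30, 40, 42, …, 88, 102, 104 the conclusion holds.
n = 105: divisors of 105: 1, 3, 5, 7, 15, 21, 35, 105; 105 is odd.
Hence n = 105 is a counterexample.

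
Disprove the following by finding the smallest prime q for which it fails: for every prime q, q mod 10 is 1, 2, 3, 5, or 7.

Check each prime q in order until the claim fails.
The first 7 eligible values, up to q = 17, all satisfy the conclusion.
q = 19: 19 mod 10 = 9 — not in {1, 2, 3, 5, 7}.

q = 19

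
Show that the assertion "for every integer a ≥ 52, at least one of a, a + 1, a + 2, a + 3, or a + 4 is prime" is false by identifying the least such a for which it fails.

a = 54

Check each integer a ≥ 52 in order until a, a + 1, a + 2, a + 3, a + 4 are all composite.
a = 52: 53 is prime.
a = 53: 53 is prime.
a = 54: 54 = 2 × 27; 55 = 5 × 11; 56 = 2 × 28; 57 = 3 × 19; 58 = 2 × 29 — all composite.
Hence a = 54 is a counterexample.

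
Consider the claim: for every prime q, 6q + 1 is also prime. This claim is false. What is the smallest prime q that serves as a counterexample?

q = 2: 6q + 1 = 13, prime.
q = 3: 6q + 1 = 19, prime.
q = 5: 6q + 1 = 31, prime.
q = 7: 6q + 1 = 43, prime.
q = 11: 6q + 1 = 67, prime.
q = 13: 6q + 1 = 79, prime.
q = 17: 6q + 1 = 103, prime.
q = 19: 6q + 1 = 115 = 5 × 23, not prime.
Thus q = 19 disproves the claim, and no smaller q works.

q = 19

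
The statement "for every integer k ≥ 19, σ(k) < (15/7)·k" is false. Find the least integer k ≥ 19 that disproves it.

k = 24

For k = 19, 20, 21, 22, 23 the conclusion holds.
k = 24: σ(24) = 60; 60 ≥ 360/7.
Thus k = 24 disproves the claim, and no smaller k works.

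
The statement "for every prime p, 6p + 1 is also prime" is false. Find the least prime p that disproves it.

p = 19

We need the least prime p for which 6p + 1 is not prime.
The first 7 eligible values, up to p = 17, all satisfy the conclusion.
p = 19: 6p + 1 = 115 = 5 × 23, not prime.
Thus p = 19 disproves the claim, and no smaller p works.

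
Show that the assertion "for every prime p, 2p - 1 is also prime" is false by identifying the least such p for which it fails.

p = 5

A counterexample is any prime p such that 2p - 1 is not prime; we check each in order.
p = 2: 2p - 1 = 3, prime.
p = 3: 2p - 1 = 5, prime.
p = 5: 2p - 1 = 9 = 3 × 3, not prime.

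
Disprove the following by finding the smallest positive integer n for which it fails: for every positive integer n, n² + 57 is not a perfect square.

n = 8

We need the least positive integer n for which n² + 57 is a perfect square.
n = 1: 1² + 57 = 58, not a perfect square.
n = 2: 2² + 57 = 61, not a perfect square.
n = 3: 3² + 57 = 66, not a perfect square.
n = 4: 4² + 57 = 73, not a perfect square.
n = 5: 5² + 57 = 82, not a perfect square.
n = 6: 6² + 57 = 93, not a perfect square.
n = 7: 7² + 57 = 106, not a perfect square.
n = 8: 8² + 57 = 121 = 11², a perfect square.
Thus n = 8 disproves the claim, and no smaller n works.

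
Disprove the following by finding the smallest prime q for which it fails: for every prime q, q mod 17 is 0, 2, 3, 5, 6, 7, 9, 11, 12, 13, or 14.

A counterexample is any prime q such that the claim fails; we check each in order.
For q = 2, 3, 5, 7, …, 43, 47, 53 the conclusion holds.
q = 59: 59 mod 17 = 8 — not in {0, 2, 3, 5, 6, 7, 9, 11, 12, 13, 14}.
Hence q = 59 is a counterexample.

q = 59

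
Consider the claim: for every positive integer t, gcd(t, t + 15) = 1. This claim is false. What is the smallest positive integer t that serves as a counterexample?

Check each positive integer t in order until gcd(t, t + 15) > 1.
For t = 1, 2 the conclusion holds.
t = 3: gcd(3, 18) = 3.
So t = 3 is the smallest counterexample.

t = 3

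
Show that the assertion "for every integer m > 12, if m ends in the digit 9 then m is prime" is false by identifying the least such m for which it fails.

For m = 19, 29 the conclusion holds.
m = 39: 39 ends in 9; 39 = 3 × 13, composite.

m = 39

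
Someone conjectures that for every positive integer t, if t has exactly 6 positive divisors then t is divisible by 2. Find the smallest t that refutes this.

t = 45

t = 12: τ(12) = 6; 12 mod 2 = 0.
t = 18: τ(18) = 6; 18 mod 2 = 0.
t = 20: τ(20) = 6; 20 mod 2 = 0.
t = 28: τ(28) = 6; 28 mod 2 = 0.
t = 32: τ(32) = 6; 32 mod 2 = 0.
t = 44: τ(44) = 6; 44 mod 2 = 0.
t = 45: τ(45) = 6; 45 mod 2 = 1.
So t = 45 is the smallest counterexample.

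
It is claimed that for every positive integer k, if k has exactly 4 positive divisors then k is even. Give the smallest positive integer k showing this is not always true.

Check each positive integer k in order until k has exactly 4 positive divisors but k is odd.
For k = 6, 8, 10, 14 the conclusion holds.
k = 15: divisors of 15: 1, 3, 5, 15; 15 is odd.
So k = 15 is the smallest counterexample.

k = 15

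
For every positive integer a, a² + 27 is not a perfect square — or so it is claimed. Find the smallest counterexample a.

a = 3

a = 1: 1² + 27 = 28, not a perfect square.
a = 2: 2² + 27 = 31, not a perfect square.
a = 3: 3² + 27 = 36 = 6², a perfect square.
Thus a = 3 disproves the claim, and no smaller a works.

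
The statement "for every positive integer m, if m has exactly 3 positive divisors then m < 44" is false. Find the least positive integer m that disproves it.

m = 49

m = 4: τ(4) = 3; 4 < 44.
m = 9: τ(9) = 3; 9 < 44.
m = 25: τ(25) = 3; 25 < 44.
m = 49: τ(49) = 3; 49 ≥ 44.
So m = 49 is the smallest counterexample.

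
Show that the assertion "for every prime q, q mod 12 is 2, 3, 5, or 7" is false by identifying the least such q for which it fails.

q = 11

Check each prime q in order until the claim fails.
q = 2: 2 mod 12 = 2.
q = 3: 3 mod 12 = 3.
q = 5: 5 mod 12 = 5.
q = 7: 7 mod 12 = 7.
q = 11: 11 mod 12 = 11 — not in {2, 3, 5, 7}.
Thus q = 11 disproves the claim, and no smaller q works.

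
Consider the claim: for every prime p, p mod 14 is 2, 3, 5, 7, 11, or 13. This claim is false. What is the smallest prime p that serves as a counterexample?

p = 23

Check each prime p in order until the claim fails.
p = 2: 2 mod 14 = 2.
p = 3: 3 mod 14 = 3.
p = 5: 5 mod 14 = 5.
p = 7: 7 mod 14 = 7.
p = 11: 11 mod 14 = 11.
p = 13: 13 mod 14 = 13.
p = 17: 17 mod 14 = 3.
p = 19: 19 mod 14 = 5.
p = 23: 23 mod 14 = 9 — not in {2, 3, 5, 7, 11, 13}.
So p = 23 is the smallest counterexample.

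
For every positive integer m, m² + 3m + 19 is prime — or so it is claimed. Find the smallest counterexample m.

We need the least positive integer m for which m² + 3m + 19 is not prime.
For m = 1, 2, 3, 4, …, 12, 13, 14 the conclusion holds.
m = 15: m² + 3m + 19 = 289 = 17 × 17, composite.

m = 15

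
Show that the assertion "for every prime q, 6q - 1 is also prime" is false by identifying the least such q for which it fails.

A counterexample is any prime q such that 6q - 1 is not prime; we check each in order.
For q = 2, 3, 5, 7 the conclusion holds.
q = 11: 6q - 1 = 65 = 5 × 13, not prime.

q = 11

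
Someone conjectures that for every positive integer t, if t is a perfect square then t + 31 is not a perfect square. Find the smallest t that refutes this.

t = 225

We need the least positive integer t for which t is a perfect square but t + 31 is a perfect square.
For t = 1, 4, 9, 16, …, 144, 169, 196 the conclusion holds.
t = 225: 225 = 15² and 225 + 31 = 256 = 16².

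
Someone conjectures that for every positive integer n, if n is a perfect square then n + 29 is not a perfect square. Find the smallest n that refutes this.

n = 196

For n = 1, 4, 9, 16, …, 121, 144, 169 the conclusion holds.
n = 196: 196 = 14² and 196 + 29 = 225 = 15².
Hence n = 196 is a counterexample.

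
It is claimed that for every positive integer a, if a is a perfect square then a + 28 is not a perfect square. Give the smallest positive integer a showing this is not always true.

We need the least positive integer a for which a is a perfect square but a + 28 is a perfect square.
a = 1: 1 + 28 = 29, not a perfect square.
a = 4: 4 + 28 = 32, not a perfect square.
a = 9: 9 + 28 = 37, not a perfect square.
a = 16: 16 + 28 = 44, not a perfect square.
a = 25: 25 + 28 = 53, not a perfect square.
a = 36: 36 = 6² and 36 + 28 = 64 = 8².
So a = 36 is the smallest counterexample.

a = 36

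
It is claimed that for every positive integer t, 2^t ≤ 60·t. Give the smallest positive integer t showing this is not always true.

t = 10

Check each positive integer t in order until 2^t > 60·t.
For t = 1, 2, 3, 4, 5, 6, 7, 8, 9 the conclusion holds.
t = 10: 2^t = 1024 and 60·t = 600, so 1024 > 600.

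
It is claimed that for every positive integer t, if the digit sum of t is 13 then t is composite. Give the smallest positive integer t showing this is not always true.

t = 67

t = 49: digit sum 13; 49 is composite.
t = 58: digit sum 13; 58 is composite.
t = 67: digit sum 13; 67 is prime, not composite.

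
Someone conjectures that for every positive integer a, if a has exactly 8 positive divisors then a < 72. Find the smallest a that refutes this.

A counterexample is any positive integer a such that a has exactly 8 positive divisors but the claim fails; we check each in order.
For a = 24, 30, 40, 42, 54, 56, 66, 70 the conclusion holds.
a = 78: τ(78) = 8; 78 ≥ 72.
Hence a = 78 is a counterexample.

a = 78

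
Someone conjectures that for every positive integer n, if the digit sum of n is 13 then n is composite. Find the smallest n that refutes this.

For n = 49, 58 the conclusion holds.
n = 67: digit sum 13; 67 is prime, not composite.

n = 67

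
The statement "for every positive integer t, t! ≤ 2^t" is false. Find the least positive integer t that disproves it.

t = 4

We need the least positive integer t for which t! > 2^t.
t = 1: t! = 1 and 2^t = 2, so 1 ≤ 2.
t = 2: t! = 2 and 2^t = 4, so 2 ≤ 4.
t = 3: t! = 6 and 2^t = 8, so 6 ≤ 8.
t = 4: t! = 24 and 2^t = 16, so 24 > 16.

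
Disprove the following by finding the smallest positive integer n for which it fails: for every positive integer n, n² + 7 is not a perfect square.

n = 3

We need the least positive integer n for which n² + 7 is a perfect square.
n = 1: 1² + 7 = 8, not a perfect square.
n = 2: 2² + 7 = 11, not a perfect square.
n = 3: 3² + 7 = 16 = 4², a perfect square.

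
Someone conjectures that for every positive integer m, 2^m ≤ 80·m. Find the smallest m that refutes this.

Check each positive integer m in order until 2^m > 80·m.
The first 9 eligible values, up to m = 9, all satisfy the conclusion.
m = 10: 2^m = 1024 and 80·m = 800, so 1024 > 800.

m = 10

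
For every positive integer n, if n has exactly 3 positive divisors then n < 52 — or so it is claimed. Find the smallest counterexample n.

n = 121

We need the least positive integer n for which n has exactly 3 positive divisors but the claim fails.
n = 4: τ(4) = 3; 4 < 52.
n = 9: τ(9) = 3; 9 < 52.
n = 25: τ(25) = 3; 25 < 52.
n = 49: τ(49) = 3; 49 < 52.
n = 121: τ(121) = 3; 121 ≥ 52.
So n = 121 is the smallest counterexample.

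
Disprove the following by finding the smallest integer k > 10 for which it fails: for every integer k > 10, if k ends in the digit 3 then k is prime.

k = 13: 13 ends in 3 and is prime.
k = 23: 23 ends in 3 and is prime.
k = 33: 33 ends in 3; 33 = 3 × 11, composite.
Thus k = 33 disproves the claim, and no smaller k works.

k = 33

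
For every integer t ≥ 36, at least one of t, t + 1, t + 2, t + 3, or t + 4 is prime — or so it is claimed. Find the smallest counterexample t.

A counterexample is any integer t ≥ 36 such that t, t + 1, t + 2, t + 3, t + 4 are all composite; we check each in order.
For t = 36, 37, 38, 39, …, 45, 46, 47 the conclusion holds.
t = 48: 48 = 2 × 24; 49 = 7 × 7; 50 = 2 × 25; 51 = 3 × 17; 52 = 2 × 26 — all composite.

t = 48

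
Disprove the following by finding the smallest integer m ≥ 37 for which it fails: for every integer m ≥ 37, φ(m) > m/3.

A counterexample is any integer m ≥ 37 such that the claim fails; we check each in order.
The first 5 eligible values, up to m = 41, all satisfy the conclusion.
m = 42: φ(42) = 12 and 42/3 = 14, so φ(42) ≤ 42/3.
Thus m = 42 disproves the claim, and no smaller m works.

m = 42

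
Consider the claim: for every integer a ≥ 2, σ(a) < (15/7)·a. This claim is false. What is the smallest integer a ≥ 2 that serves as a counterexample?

a = 12

We need the least integer a ≥ 2 for which the claim fails.
For a = 2, 3, 4, 5, 6, 7, 8, 9, 10, 11 the conclusion holds.
a = 12: σ(12) = 28; 28 ≥ 180/7.
Thus a = 12 disproves the claim, and no smaller a works.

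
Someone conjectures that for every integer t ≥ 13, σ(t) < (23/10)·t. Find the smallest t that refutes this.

We need the least integer t ≥ 13 for which the claim fails.
For t = 13, 14, 15, 16, …, 21, 22, 23 the conclusion holds.
t = 24: σ(24) = 60; 60 ≥ 276/5.

t = 24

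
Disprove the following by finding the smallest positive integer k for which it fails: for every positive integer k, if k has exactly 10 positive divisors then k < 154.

k = 162

We need the least positive integer k for which k has exactly 10 positive divisors but the claim fails.
k = 48: τ(48) = 10; 48 < 154.
k = 80: τ(80) = 10; 80 < 154.
k = 112: τ(112) = 10; 112 < 154.
k = 162: τ(162) = 10; 162 ≥ 154.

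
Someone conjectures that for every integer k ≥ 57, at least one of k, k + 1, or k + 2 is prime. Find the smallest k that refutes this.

A counterexample is any integer k ≥ 57 such that k, k + 1, k + 2 are all composite; we check each in order.
For k = 57, 58, 59, 60, 61 the conclusion holds.
k = 62: 62 = 2 × 31; 63 = 3 × 21; 64 = 2 × 32 — all composite.
Hence k = 62 is a counterexample.

k = 62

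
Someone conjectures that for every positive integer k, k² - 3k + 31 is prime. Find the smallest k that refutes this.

We need the least positive integer k for which k² - 3k + 31 is not prime.
For k = 1, 2, 3 the conclusion holds.
k = 4: k² - 3k + 31 = 35 = 5 × 7, composite.
Hence k = 4 is a counterexample.

k = 4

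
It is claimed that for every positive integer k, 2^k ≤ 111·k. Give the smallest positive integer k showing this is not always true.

k = 11

We need the least positive integer k for which 2^k > 111·k.
For k = 1, 2, 3, 4, 5, 6, 7, 8, 9, 10 the conclusion holds.
k = 11: 2^k = 2048 and 111·k = 1221, so 2048 > 1221.
Thus k = 11 disproves the claim, and no smaller k works.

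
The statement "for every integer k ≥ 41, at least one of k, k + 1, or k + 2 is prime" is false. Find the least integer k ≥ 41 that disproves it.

We need the least integer k ≥ 41 for which k, k + 1, k + 2 are all composite.
For k = 41, 42, 43 the conclusion holds.
k = 44: 44 = 2 × 22; 45 = 3 × 15; 46 = 2 × 23 — all composite.

k = 44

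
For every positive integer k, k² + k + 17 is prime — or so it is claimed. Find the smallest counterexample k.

k = 16

A counterexample is any positive integer k such that k² + k + 17 is not prime; we check each in order.
For k = 1, 2, 3, 4, …, 13, 14, 15 the conclusion holds.
k = 16: k² + k + 17 = 289 = 17 × 17, composite.
So k = 16 is the smallest counterexample.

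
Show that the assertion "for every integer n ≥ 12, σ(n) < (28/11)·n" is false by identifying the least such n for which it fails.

n = 48

We need the least integer n ≥ 12 for which the claim fails.
The first 36 eligible values, up to n = 47, all satisfy the conclusion.
n = 48: σ(48) = 124; 124 ≥ 1344/11.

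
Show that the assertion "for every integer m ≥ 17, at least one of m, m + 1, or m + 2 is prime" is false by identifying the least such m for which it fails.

Check each integer m ≥ 17 in order until m, m + 1, m + 2 are all composite.
m = 17: 17 is prime.
m = 18: 19 is prime.
m = 19: 19 is prime.
m = 20: 20 = 2 × 10; 21 = 3 × 7; 22 = 2 × 11 — all composite.
Thus m = 20 disproves the claim, and no smaller m works.

m = 20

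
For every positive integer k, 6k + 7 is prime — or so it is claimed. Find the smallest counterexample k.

For k = 1, 2 the conclusion holds.
k = 3: 6k + 7 = 25 = 5 × 5, composite.

k = 3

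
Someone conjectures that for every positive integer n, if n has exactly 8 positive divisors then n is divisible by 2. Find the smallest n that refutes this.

n = 105

We need the least positive integer n for which n has exactly 8 positive divisors but n is not divisible by 2.
For n = 24, 30, 40, 42, …, 88, 102, 104 the conclusion holds.
n = 105: τ(105) = 8; 105 mod 2 = 1.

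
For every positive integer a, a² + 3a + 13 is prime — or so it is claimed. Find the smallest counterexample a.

a = 9

Check each positive integer a in order until a² + 3a + 13 is not prime.
a = 1: a² + 3a + 13 = 17, prime.
a = 2: a² + 3a + 13 = 23, prime.
a = 3: a² + 3a + 13 = 31, prime.
a = 4: a² + 3a + 13 = 41, prime.
a = 5: a² + 3a + 13 = 53, prime.
a = 6: a² + 3a + 13 = 67, prime.
a = 7: a² + 3a + 13 = 83, prime.
a = 8: a² + 3a + 13 = 101, prime.
a = 9: a² + 3a + 13 = 121 = 11 × 11, composite.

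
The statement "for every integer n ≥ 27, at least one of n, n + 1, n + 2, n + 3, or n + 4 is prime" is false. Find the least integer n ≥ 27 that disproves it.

n = 32

We need the least integer n ≥ 27 for which n, n + 1, n + 2, n + 3, n + 4 are all composite.
n = 27: 29 is prime.
n = 28: 29 is prime.
n = 29: 29 is prime.
n = 30: 31 is prime.
n = 31: 31 is prime.
n = 32: 32 = 2 × 16; 33 = 3 × 11; 34 = 2 × 17; 35 = 5 × 7; 36 = 2 × 18 — all composite.
Thus n = 32 disproves the claim, and no smaller n works.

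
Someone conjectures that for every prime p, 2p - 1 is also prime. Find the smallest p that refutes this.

We need the least prime p for which 2p - 1 is not prime.
For p = 2, 3 the conclusion holds.
p = 5: 2p - 1 = 9 = 3 × 3, not prime.
Hence p = 5 is a counterexample.

p = 5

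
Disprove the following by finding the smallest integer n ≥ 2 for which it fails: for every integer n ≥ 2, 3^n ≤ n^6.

The first 13 eligible values, up to n = 14, all satisfy the conclusion.
n = 15: 3^n = 14348907 and n^6 = 11390625, so 14348907 > 11390625.
So n = 15 is the smallest counterexample.

n = 15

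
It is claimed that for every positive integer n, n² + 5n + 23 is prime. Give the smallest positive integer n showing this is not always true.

Check each positive integer n in order until n² + 5n + 23 is not prime.
For n = 1, 2, 3, 4, …, 11, 12, 13 the conclusion holds.
n = 14: n² + 5n + 23 = 289 = 17 × 17, composite.
So n = 14 is the smallest counterexample.

n = 14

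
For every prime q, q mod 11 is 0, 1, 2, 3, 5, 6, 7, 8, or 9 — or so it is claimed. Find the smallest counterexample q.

A counterexample is any prime q such that the claim fails; we check each in order.
For q = 2, 3, 5, 7, …, 23, 29, 31 the conclusion holds.
q = 37: 37 mod 11 = 4 — not in {0, 1, 2, 3, 5, 6, 7, 8, 9}.
Hence q = 37 is a counterexample.

q = 37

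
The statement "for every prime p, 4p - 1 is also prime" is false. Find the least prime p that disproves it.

For p = 2, 3, 5 the conclusion holds.
p = 7: 4p - 1 = 27 = 3 × 9, not prime.
Thus p = 7 disproves the claim, and no smaller p works.

p = 7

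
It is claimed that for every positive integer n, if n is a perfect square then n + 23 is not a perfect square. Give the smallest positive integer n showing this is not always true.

For n = 1, 4, 9, 16, 25, 36, 49, 64, 81, 100 the conclusion holds.
n = 121: 121 = 11² and 121 + 23 = 144 = 12².
So n = 121 is the smallest counterexample.

n = 121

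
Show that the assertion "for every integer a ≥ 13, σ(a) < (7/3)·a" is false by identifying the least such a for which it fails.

A counterexample is any integer a ≥ 13 such that the claim fails; we check each in order.
For a = 13, 14, 15, 16, …, 21, 22, 23 the conclusion holds.
a = 24: σ(24) = 60; 60 ≥ 56.
Thus a = 24 disproves the claim, and no smaller a works.

a = 24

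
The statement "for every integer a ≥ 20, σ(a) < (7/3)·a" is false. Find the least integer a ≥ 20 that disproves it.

We need the least integer a ≥ 20 for which the claim fails.
a = 20: σ(20) = 42; 42 < 140/3.
a = 21: σ(21) = 32; 32 < 49.
a = 22: σ(22) = 36; 36 < 154/3.
a = 23: σ(23) = 24; 24 < 161/3.
a = 24: σ(24) = 60; 60 ≥ 56.
Thus a = 24 disproves the claim, and no smaller a works.

a = 24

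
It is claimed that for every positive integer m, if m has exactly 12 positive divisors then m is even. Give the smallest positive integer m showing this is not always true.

A counterexample is any positive integer m such that m has exactly 12 positive divisors but m is odd; we check each in order.
For m = 60, 72, 84, 90, …, 294, 306, 308 the conclusion holds.
m = 315: divisors of 315: 12 divisors; 315 is odd.

m = 315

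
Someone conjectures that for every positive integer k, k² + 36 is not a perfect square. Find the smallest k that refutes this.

A counterexample is any positive integer k such that k² + 36 is a perfect square; we check each in order.
For k = 1, 2, 3, 4, 5, 6, 7 the conclusion holds.
k = 8: 8² + 36 = 100 = 10², a perfect square.

k = 8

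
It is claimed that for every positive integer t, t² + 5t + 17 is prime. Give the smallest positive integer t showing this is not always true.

t = 8

For t = 1, 2, 3, 4, 5, 6, 7 the conclusion holds.
t = 8: t² + 5t + 17 = 121 = 11 × 11, composite.
So t = 8 is the smallest counterexample.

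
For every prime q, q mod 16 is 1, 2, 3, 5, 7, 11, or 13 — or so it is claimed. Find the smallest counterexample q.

For q = 2, 3, 5, 7, 11, 13, 17, 19, 23, 29 the conclusion holds.
q = 31: 31 mod 16 = 15 — not in {1, 2, 3, 5, 7, 11, 13}.
Thus q = 31 disproves the claim, and no smaller q works.

q = 31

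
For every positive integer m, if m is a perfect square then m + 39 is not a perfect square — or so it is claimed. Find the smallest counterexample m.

m = 25

A counterexample is any positive integer m such that m is a perfect square but m + 39 is a perfect square; we check each in order.
The first 4 eligible values, up to m = 16, all satisfy the conclusion.
m = 25: 25 = 5² and 25 + 39 = 64 = 8².
Hence m = 25 is a counterexample.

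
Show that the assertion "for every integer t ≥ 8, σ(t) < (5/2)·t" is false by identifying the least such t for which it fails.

A counterexample is any integer t ≥ 8 such that the claim fails; we check each in order.
For t = 8, 9, 10, 11, …, 21, 22, 23 the conclusion holds.
t = 24: σ(24) = 60; 60 ≥ 60.

t = 24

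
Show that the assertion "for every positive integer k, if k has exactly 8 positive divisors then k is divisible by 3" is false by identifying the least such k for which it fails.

k = 40

k = 24: τ(24) = 8; 24 mod 3 = 0.
k = 30: τ(30) = 8; 30 mod 3 = 0.
k = 40: τ(40) = 8; 40 mod 3 = 1.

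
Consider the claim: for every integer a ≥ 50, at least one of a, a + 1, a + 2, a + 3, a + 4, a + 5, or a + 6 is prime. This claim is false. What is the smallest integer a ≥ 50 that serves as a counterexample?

a = 90

We need the least integer a ≥ 50 for which a, a + 1, a + 2, a + 3, a + 4, a + 5, a + 6 are all composite.
For a = 50, 51, 52, 53, …, 87, 88, 89 the conclusion holds.
a = 90: 90 = 2 × 45; 91 = 7 × 13; 92 = 2 × 46; 93 = 3 × 31; 94 = 2 × 47; 95 = 5 × 19; 96 = 2 × 48 — all composite.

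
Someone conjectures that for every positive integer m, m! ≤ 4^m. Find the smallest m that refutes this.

A counterexample is any positive integer m such that m! > 4^m; we check each in order.
m = 1: m! = 1 and 4^m = 4, so 1 ≤ 4.
m = 2: m! = 2 and 4^m = 16, so 2 ≤ 16.
m = 3: m! = 6 and 4^m = 64, so 6 ≤ 64.
m = 4: m! = 24 and 4^m = 256, so 24 ≤ 256.
m = 5: m! = 120 and 4^m = 1024, so 120 ≤ 1024.
m = 6: m! = 720 and 4^m = 4096, so 720 ≤ 4096.
m = 7: m! = 5040 and 4^m = 16384, so 5040 ≤ 16384.
m = 8: m! = 40320 and 4^m = 65536, so 40320 ≤ 65536.
m = 9: m! = 362880 and 4^m = 262144, so 362880 > 262144.

m = 9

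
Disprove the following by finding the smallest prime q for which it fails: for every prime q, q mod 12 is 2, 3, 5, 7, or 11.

A counterexample is any prime q such that the claim fails; we check each in order.
q = 2: 2 mod 12 = 2.
q = 3: 3 mod 12 = 3.
q = 5: 5 mod 12 = 5.
q = 7: 7 mod 12 = 7.
q = 11: 11 mod 12 = 11.
q = 13: 13 mod 12 = 1 — not in {2, 3, 5, 7, 11}.
Hence q = 13 is a counterexample.

q = 13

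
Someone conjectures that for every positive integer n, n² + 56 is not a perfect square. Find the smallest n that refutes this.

A counterexample is any positive integer n such that n² + 56 is a perfect square; we check each in order.
For n = 1, 2, 3, 4 the conclusion holds.
n = 5: 5² + 56 = 81 = 9², a perfect square.
Thus n = 5 disproves the claim, and no smaller n works.

n = 5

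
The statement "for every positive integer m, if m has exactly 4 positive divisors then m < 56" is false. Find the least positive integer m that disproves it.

A counterexample is any positive integer m such that m has exactly 4 positive divisors but the claim fails; we check each in order.
For m = 6, 8, 10, 14, …, 46, 51, 55 the conclusion holds.
m = 57: τ(57) = 4; 57 ≥ 56.

m = 57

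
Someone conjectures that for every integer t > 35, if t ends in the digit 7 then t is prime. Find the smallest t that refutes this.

We need the least integer t > 35 for which t ends in the digit 7 but t is not prime.
For t = 37, 47 the conclusion holds.
t = 57: 57 ends in 7; 57 = 3 × 19, composite.
Thus t = 57 disproves the claim, and no smaller t works.

t = 57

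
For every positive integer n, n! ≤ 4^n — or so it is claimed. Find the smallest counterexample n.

Check each positive integer n in order until n! > 4^n.
n = 1: n! = 1 and 4^n = 4, so 1 ≤ 4.
n = 2: n! = 2 and 4^n = 16, so 2 ≤ 16.
n = 3: n! = 6 and 4^n = 64, so 6 ≤ 64.
n = 4: n! = 24 and 4^n = 256, so 24 ≤ 256.
n = 5: n! = 120 and 4^n = 1024, so 120 ≤ 1024.
n = 6: n! = 720 and 4^n = 4096, so 720 ≤ 4096.
n = 7: n! = 5040 and 4^n = 16384, so 5040 ≤ 16384.
n = 8: n! = 40320 and 4^n = 65536, so 40320 ≤ 65536.
n = 9: n! = 362880 and 4^n = 262144, so 362880 > 262144.
Hence n = 9 is a counterexample.

n = 9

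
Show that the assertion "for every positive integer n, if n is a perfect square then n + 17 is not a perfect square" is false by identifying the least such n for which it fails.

n = 64

For n = 1, 4, 9, 16, 25, 36, 49 the conclusion holds.
n = 64: 64 = 8² and 64 + 17 = 81 = 9².
Thus n = 64 disproves the claim, and no smaller n works.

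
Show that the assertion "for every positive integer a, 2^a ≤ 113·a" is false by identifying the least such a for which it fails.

Check each positive integer a in order until 2^a > 113·a.
For a = 1, 2, 3, 4, 5, 6, 7, 8, 9, 10 the conclusion holds.
a = 11: 2^a = 2048 and 113·a = 1243, so 2048 > 1243.

a = 11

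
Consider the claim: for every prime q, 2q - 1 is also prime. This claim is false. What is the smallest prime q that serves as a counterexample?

q = 2: 2q - 1 = 3, prime.
q = 3: 2q - 1 = 5, prime.
q = 5: 2q - 1 = 9 = 3 × 3, not prime.

q = 5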